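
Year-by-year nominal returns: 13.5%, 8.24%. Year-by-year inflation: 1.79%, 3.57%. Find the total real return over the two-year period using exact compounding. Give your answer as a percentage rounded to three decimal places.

16.532%

Compound the nominal returns: 1.1350 × 1.0824 = 1.228524.
Compound inflation: 1.0179 × 1.0357 = 1.054239.
Deflate: 1.228524 / 1.054239 = 1.165318.
Total real return = 1.165318 − 1 → 16.532%.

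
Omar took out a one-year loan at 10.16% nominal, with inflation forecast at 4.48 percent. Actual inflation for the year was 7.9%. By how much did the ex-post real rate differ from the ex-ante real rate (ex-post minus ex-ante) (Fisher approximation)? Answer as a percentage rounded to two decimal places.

Ex-ante: 10.16% − 4.48% = 5.680%
Ex-post: 10.16% − 7.9% = 2.260%
Difference (ex-post − ex-ante) = -3.4200% → -3.42%.

-3.42%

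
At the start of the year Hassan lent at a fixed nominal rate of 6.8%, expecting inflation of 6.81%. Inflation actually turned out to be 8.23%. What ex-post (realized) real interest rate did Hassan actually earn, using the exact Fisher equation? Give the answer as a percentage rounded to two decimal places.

Ex-post: (1 + 0.0680)/(1 + 0.0823) − 1 = -1.3213%
So the realized real rate is -1.32%.

-1.32%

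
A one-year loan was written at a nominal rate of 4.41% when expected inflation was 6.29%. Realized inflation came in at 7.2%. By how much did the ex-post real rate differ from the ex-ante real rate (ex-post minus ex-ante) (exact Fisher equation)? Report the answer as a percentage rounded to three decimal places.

Ex-ante: (1 + 0.0441)/(1 + 0.0629) − 1 = -1.7687%
Ex-post: (1 + 0.0441)/(1 + 0.0720) − 1 = -2.6026%
Difference (ex-post − ex-ante) = -0.8339% → -0.834%.

-0.834%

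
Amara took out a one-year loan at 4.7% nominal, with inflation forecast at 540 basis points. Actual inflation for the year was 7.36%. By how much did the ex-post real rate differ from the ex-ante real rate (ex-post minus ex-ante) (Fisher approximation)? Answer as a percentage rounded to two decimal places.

Ex-ante: 4.7% − 5.4% = -0.700%
Ex-post: 4.7% − 7.36% = -2.660%
Difference (ex-post − ex-ante) = -1.9600% → -1.96%.

-1.96%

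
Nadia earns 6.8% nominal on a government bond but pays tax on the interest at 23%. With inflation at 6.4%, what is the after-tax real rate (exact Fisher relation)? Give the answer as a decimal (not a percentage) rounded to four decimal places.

After-tax nominal return = 6.8% × (1 − 0.23) = 5.2360%.
1 + r = 1.05236 / 1.06400 = 0.989060
After-tax real rate = 0.989060 − 1 → -0.0109.

-0.0109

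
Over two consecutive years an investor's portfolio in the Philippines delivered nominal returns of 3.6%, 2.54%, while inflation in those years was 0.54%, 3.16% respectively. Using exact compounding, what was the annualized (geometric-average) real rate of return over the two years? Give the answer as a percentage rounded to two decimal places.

Compound the nominal returns: 1.0360 × 1.0254 = 1.06231440.
Compound inflation: 1.0054 × 1.0316 = 1.03717064.
Deflate: 1.06231440 / 1.03717064 = 1.02424265.
Annualized real rate = 1.02424265^(1/2) − 1 = 1.2049% → 1.20%.

1.20%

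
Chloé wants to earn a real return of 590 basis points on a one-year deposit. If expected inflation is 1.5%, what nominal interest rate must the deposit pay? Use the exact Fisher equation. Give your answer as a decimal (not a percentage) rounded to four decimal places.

(1 + i) = (1 + r)(1 + π) = 1.05900 × 1.01500 = 1.074885
i = 1.074885 − 1, so the required nominal rate is 0.0749.

0.0749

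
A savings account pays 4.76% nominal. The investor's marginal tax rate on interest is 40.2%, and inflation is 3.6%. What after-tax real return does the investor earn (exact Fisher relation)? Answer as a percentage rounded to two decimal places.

After-tax nominal return = 4.76% × (1 − 0.402) = 2.84648%.
1 + r = 1.0284648 / 1.03600 = 0.992727
After-tax real rate = 0.992727 − 1 → -0.73%.

-0.73%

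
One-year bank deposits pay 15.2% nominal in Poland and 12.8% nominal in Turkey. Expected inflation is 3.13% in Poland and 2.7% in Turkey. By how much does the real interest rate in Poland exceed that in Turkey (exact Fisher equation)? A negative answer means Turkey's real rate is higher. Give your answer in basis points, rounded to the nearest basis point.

Poland: (1 + 0.1520)/(1 + 0.0313) − 1 = 11.7037%
Turkey: (1 + 0.1280)/(1 + 0.0270) − 1 = 9.8345%
Differential = 11.7037% − 9.8345% = 1.8692% → 187 basis points.

187 basis points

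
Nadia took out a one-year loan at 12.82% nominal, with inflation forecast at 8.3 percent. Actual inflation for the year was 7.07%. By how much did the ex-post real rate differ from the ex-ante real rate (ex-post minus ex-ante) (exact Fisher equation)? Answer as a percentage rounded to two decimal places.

1.20%

Ex-ante: (1 + 0.1282)/(1 + 0.0830) − 1 = 4.1736%
Ex-post: (1 + 0.1282)/(1 + 0.0707) − 1 = 5.3703%
Difference (ex-post − ex-ante) = 1.1967% → 1.20%.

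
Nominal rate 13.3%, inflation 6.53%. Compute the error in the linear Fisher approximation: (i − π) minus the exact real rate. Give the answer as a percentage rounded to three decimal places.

Approximate: r ≈ 13.300% − 6.530% = 6.7700%
Exact: (1 + 0.1330)/(1 + 0.0653) − 1 = 6.3550%
Error = 6.7700% − 6.3550% = 0.4150% → 0.415%.

0.415%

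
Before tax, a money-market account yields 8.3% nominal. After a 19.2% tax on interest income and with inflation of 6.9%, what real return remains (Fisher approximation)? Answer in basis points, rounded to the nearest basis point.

After-tax nominal return = 8.3% × (1 − 0.192) = 6.7064%.
r ≈ 6.7064% − 6.9% → -19 basis points.

-19 basis points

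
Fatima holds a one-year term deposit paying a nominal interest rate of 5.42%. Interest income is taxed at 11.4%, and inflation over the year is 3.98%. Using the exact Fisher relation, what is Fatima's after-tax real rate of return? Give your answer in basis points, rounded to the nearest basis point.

After-tax nominal return = 5.42% × (1 − 0.114) = 4.80212%.
1 + r = 1.0480212 / 1.03980 = 1.007907
After-tax real rate = 1.007907 − 1 → 79 basis points.

79 basis points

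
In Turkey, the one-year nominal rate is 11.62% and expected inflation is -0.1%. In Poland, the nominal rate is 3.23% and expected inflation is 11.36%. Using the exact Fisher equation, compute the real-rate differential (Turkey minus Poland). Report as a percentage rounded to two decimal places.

19.03%

Turkey: (1 + 0.1162)/(1 − 0.0010) − 1 = 11.7317%
Poland: (1 + 0.0323)/(1 + 0.1136) − 1 = -7.3006%
Differential = 11.7317% − (-7.3006%) = 19.0324% → 19.03%.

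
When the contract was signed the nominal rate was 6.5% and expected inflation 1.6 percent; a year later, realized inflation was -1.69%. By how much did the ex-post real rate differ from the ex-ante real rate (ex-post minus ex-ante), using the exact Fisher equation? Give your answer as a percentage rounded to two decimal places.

Ex-ante: (1 + 0.0650)/(1 + 0.0160) − 1 = 4.8228%
Ex-post: (1 + 0.0650)/(1 − 0.0169) − 1 = 8.3308%
Difference (ex-post − ex-ante) = 3.5080% → 3.51%.

3.51%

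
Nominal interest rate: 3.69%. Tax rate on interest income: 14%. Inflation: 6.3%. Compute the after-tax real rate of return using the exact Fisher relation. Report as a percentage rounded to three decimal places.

-2.941%

After-tax nominal return = 3.69% × (1 − 0.14) = 3.1734%.
1 + r = 1.031734 / 1.06300 = 0.970587
After-tax real rate = 0.970587 − 1 → -2.941%.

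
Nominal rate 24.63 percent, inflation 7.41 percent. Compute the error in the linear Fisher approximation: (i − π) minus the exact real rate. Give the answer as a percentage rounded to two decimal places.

Approximate: r ≈ 24.630% − 7.410% = 17.2200%
Exact: (1 + 0.2463)/(1 + 0.0741) − 1 = 16.0320%
Error = 17.2200% − 16.0320% = 1.1880% → 1.19%.

1.19%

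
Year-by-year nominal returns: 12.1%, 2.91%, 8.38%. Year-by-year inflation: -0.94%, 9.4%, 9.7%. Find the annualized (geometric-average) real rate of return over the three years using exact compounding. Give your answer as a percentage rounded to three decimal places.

Nominal growth factor = 1.1210 × 1.0291 × 1.0838 = 1.25029455
Price-level growth factor = 0.9906 × 1.0940 × 1.0970 = 1.18883689
Real growth factor = 1.25029455 / 1.18883689 = 1.05169562
Annualized real rate = 1.05169562^(1/3) − 1 = 1.6943% → 1.694%.

1.694%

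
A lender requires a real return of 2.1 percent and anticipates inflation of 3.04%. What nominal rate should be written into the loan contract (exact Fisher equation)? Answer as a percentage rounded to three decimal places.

5.204%

(1 + i) = (1 + r)(1 + π) = 1.02100 × 1.03040 = 1.0520384
i = 1.0520384 − 1, so the required nominal rate is 5.204%.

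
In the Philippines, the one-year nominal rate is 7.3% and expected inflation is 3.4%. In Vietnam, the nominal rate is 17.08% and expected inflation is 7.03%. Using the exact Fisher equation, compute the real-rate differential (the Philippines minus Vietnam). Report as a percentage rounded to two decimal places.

-5.62%

The Philippines: (1 + 0.0730)/(1 + 0.0340) − 1 = 3.7718%
Vietnam: (1 + 0.1708)/(1 + 0.0703) − 1 = 9.3899%
Differential = 3.7718% − 9.3899% = -5.6181% → -5.62%.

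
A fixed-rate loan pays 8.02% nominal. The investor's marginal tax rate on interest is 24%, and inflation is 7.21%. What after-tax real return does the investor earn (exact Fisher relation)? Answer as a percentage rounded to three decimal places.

After-tax nominal return = 8.02% × (1 − 0.24) = 6.0952%.
1 + r = 1.060952 / 1.07210 = 0.989602
After-tax real rate = 0.989602 − 1 → -1.040%.

-1.040%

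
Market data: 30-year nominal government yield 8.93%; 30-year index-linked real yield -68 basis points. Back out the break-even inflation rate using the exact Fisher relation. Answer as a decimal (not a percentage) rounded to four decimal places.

(1 + π) = (1 + i)/(1 + r) = 1.08930 / 0.99320 = 1.096758
Break-even inflation = 1.096758 − 1 → 0.0968.

0.0968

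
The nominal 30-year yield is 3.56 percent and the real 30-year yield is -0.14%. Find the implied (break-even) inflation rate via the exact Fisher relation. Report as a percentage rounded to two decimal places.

3.71%

(1 + π) = (1 + i)/(1 + r) = 1.03560 / 0.99860 = 1.037052
Break-even inflation = 1.037052 − 1 → 3.71%.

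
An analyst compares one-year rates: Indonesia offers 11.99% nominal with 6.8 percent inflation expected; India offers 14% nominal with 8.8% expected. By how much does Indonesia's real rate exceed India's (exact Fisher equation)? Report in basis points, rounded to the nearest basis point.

8 basis points

Indonesia: (1 + 0.1199)/(1 + 0.0680) − 1 = 4.8596%
India: (1 + 0.1400)/(1 + 0.0880) − 1 = 4.7794%
Differential = 4.8596% − 4.7794% = 0.0801% → 8 basis points.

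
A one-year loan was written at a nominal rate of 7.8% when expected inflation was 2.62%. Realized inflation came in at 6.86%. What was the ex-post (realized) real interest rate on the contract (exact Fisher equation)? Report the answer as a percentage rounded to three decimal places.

Ex-post: (1 + 0.0780)/(1 + 0.0686) − 1 = 0.8797%
So the realized real rate is 0.880%.

0.880%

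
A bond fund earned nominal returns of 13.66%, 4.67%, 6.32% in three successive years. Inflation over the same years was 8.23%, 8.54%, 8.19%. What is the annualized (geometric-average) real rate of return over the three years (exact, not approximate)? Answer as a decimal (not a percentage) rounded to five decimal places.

-0.00159

Nominal growth factor = 1.1366 × 1.0467 × 1.0632 = 1.26486694670
Price-level growth factor = 1.0823 × 1.0854 × 1.0819 = 1.27093867760
Real growth factor = 1.26486694670 / 1.27093867760 = 0.99522264056
Annualized real rate = 0.99522264056^(1/3) − 1 = -0.1594996% → -0.00159.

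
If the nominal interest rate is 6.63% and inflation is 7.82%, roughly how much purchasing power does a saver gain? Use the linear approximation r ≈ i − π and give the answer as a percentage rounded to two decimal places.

r ≈ i − π = 6.63% − 7.82% = -1.19%.

-1.19%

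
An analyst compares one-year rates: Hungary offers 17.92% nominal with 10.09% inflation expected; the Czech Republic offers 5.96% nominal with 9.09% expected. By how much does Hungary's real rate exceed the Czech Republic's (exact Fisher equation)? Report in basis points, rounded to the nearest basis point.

Hungary: (1 + 0.1792)/(1 + 0.1009) − 1 = 7.1124%
The Czech Republic: (1 + 0.0596)/(1 + 0.0909) − 1 = -2.8692%
Differential = 7.1124% − (-2.8692%) = 9.9816% → 998 basis points.

998 basis points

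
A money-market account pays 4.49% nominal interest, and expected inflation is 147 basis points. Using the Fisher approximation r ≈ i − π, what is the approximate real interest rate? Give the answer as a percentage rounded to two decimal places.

3.02%

r ≈ i − π = 4.49% − 1.47% = 3.02%.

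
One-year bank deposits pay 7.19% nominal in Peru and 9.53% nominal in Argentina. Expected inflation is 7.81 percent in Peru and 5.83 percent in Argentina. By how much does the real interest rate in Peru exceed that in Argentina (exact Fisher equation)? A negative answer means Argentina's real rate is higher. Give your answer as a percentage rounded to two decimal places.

-4.07%

Peru: (1 + 0.0719)/(1 + 0.0781) − 1 = -0.5751%
Argentina: (1 + 0.0953)/(1 + 0.0583) − 1 = 3.4962%
Differential = -0.5751% − 3.4962% = -4.0713% → -4.07%.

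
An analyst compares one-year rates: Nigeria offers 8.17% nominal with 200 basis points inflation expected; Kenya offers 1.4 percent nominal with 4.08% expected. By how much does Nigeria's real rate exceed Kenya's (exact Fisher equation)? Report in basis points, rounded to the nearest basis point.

862 basis points

Nigeria: (1 + 0.0817)/(1 + 0.0200) − 1 = 6.0490%
Kenya: (1 + 0.0140)/(1 + 0.0408) − 1 = -2.5749%
Differential = 6.0490% − (-2.5749%) = 8.6240% → 862 basis points.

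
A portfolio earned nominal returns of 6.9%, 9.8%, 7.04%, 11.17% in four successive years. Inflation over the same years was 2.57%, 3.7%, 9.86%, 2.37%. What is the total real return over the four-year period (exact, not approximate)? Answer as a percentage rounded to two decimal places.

Nominal growth factor = 1.0690 × 1.0980 × 1.0704 × 1.1117 = 1.396734
Price-level growth factor = 1.0257 × 1.0370 × 1.0986 × 1.0237 = 1.196221
Real growth factor = 1.396734 / 1.196221 = 1.167622
Total real return = 1.167622 − 1 → 16.76%.

16.76%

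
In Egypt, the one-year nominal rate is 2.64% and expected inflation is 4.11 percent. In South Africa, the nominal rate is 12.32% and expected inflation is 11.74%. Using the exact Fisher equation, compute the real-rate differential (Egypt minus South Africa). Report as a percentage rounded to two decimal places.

-1.93%

Egypt: (1 + 0.0264)/(1 + 0.0411) − 1 = -1.4120%
South Africa: (1 + 0.1232)/(1 + 0.1174) − 1 = 0.5191%
Differential = -1.4120% − 0.5191% = -1.9310% → -1.93%.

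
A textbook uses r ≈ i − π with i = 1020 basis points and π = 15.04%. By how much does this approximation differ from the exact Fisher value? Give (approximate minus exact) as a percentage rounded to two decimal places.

-0.63%

Approximate: r ≈ 10.200% − 15.040% = -4.8400%
Exact: (1 + 0.1020)/(1 + 0.1504) − 1 = -4.2072%
Error = -4.8400% − (-4.2072%) = -0.6328% → -0.63%.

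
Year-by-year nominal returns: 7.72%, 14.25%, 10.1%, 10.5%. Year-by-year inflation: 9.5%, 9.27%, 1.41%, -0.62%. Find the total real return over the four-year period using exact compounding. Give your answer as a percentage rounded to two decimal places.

Nominal growth factor = 1.0772 × 1.1425 × 1.1010 × 1.1050 = 1.497277
Price-level growth factor = 1.0950 × 1.0927 × 1.0141 × 0.9938 = 1.205854
Real growth factor = 1.497277 / 1.205854 = 1.241673
Total real return = 1.241673 − 1 → 24.17%.

24.17%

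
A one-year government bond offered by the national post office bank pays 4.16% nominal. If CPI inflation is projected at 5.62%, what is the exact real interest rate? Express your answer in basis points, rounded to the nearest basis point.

-138 basis points

By the Fisher identity, 1 + r = (1 + i)/(1 + π).
1 + r = 1.04160 / 1.05620 = 0.986177
r = 0.986177 − 1 = -1.3823%, i.e. -138 basis points.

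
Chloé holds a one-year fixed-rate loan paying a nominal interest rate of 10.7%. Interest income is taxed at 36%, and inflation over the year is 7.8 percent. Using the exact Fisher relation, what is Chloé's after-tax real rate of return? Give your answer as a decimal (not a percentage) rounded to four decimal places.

After-tax nominal return = 10.7% × (1 − 0.36) = 6.8480%.
1 + r = 1.06848 / 1.07800 = 0.991169
After-tax real rate = 0.991169 − 1 → -0.0088.

-0.0088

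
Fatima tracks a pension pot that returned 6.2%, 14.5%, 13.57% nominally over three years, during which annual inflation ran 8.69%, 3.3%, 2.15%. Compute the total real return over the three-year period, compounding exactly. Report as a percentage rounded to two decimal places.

20.41%

Nominal growth factor = 1.0620 × 1.1450 × 1.1357 = 1.381000
Price-level growth factor = 1.0869 × 1.0330 × 1.0215 = 1.146907
Real growth factor = 1.381000 / 1.146907 = 1.204108
Total real return = 1.204108 − 1 → 20.41%.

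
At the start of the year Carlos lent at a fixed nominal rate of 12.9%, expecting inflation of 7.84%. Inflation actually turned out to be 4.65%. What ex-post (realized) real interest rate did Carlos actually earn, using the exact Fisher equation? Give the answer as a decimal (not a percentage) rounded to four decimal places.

0.0788

Ex-post: (1 + 0.1290)/(1 + 0.0465) − 1 = 7.8834%
So the realized real rate is 0.0788.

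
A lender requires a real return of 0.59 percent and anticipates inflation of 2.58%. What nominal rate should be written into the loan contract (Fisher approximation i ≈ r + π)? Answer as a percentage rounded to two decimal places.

3.17%

i ≈ r + π = 0.59% + 2.58% = 3.17%.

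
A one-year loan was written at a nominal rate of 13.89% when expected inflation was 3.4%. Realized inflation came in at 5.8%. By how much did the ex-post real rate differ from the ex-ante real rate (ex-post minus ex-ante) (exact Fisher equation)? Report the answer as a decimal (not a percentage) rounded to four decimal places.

Ex-ante: (1 + 0.1389)/(1 + 0.0340) − 1 = 10.1451%
Ex-post: (1 + 0.1389)/(1 + 0.0580) − 1 = 7.6465%
Difference (ex-post − ex-ante) = -2.4986% → -0.0250.

-0.0250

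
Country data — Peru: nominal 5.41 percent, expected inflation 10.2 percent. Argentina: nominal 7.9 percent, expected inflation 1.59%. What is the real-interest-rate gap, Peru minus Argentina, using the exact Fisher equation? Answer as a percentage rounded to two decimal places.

Peru: (1 + 0.0541)/(1 + 0.1020) − 1 = -4.3466%
Argentina: (1 + 0.0790)/(1 + 0.0159) − 1 = 6.2112%
Differential = -4.3466% − 6.2112% = -10.5579% → -10.56%.

-10.56%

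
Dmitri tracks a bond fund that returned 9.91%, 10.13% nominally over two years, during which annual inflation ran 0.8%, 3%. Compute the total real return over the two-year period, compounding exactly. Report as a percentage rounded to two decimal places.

16.59%

Nominal growth factor = 1.0991 × 1.1013 = 1.210439
Price-level growth factor = 1.0080 × 1.0300 = 1.038240
Real growth factor = 1.210439 / 1.038240 = 1.165856
Total real return = 1.165856 − 1 → 16.59%.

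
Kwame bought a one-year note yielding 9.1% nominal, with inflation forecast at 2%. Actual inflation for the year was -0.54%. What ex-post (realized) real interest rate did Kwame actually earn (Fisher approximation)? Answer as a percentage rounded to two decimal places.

Ex-post: 9.1% − (-0.54%) = 9.640%
So the realized real rate is 9.64%.

9.64%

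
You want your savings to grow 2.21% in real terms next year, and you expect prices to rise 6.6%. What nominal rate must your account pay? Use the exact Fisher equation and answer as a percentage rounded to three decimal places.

8.956%

(1 + i) = (1 + r)(1 + π) = 1.02210 × 1.06600 = 1.0895586
i = 1.0895586 − 1, so the required nominal rate is 8.956%.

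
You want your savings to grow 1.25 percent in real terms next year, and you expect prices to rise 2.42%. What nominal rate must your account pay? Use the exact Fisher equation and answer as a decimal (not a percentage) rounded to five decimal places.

(1 + i) = (1 + r)(1 + π) = 1.01250 × 1.02420 = 1.0370025
i = 1.0370025 − 1, so the required nominal rate is 0.03700.

0.03700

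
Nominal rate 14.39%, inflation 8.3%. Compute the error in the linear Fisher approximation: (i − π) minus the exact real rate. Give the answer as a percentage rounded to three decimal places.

Approximate: r ≈ 14.390% − 8.300% = 6.0900%
Exact: (1 + 0.1439)/(1 + 0.0830) − 1 = 5.6233%
Error = 6.0900% − 5.6233% = 0.4667% → 0.467%.

0.467%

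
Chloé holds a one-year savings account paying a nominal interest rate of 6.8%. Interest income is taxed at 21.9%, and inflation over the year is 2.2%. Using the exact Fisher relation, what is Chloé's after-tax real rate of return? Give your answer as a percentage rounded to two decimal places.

3.04%

After-tax nominal return = 6.8% × (1 − 0.219) = 5.3108%.
1 + r = 1.053108 / 1.02200 = 1.030438
After-tax real rate = 1.030438 − 1 → 3.04%.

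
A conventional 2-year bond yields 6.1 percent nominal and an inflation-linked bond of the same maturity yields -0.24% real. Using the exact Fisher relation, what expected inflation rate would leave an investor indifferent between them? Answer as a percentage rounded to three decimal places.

(1 + π) = (1 + i)/(1 + r) = 1.06100 / 0.99760 = 1.063553
Break-even inflation = 1.063553 − 1 → 6.355%.

6.355%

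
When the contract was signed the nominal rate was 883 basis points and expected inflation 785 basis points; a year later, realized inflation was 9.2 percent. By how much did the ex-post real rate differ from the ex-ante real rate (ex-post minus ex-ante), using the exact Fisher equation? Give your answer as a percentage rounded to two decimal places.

Ex-ante: (1 + 0.0883)/(1 + 0.0785) − 1 = 0.9087%
Ex-post: (1 + 0.0883)/(1 + 0.0920) − 1 = -0.3388%
Difference (ex-post − ex-ante) = -1.2475% → -1.25%.

-1.25%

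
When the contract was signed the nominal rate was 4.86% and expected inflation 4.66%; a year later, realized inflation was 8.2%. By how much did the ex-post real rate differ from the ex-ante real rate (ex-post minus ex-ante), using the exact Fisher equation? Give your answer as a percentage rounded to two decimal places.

-3.28%

Ex-ante: (1 + 0.0486)/(1 + 0.0466) − 1 = 0.1911%
Ex-post: (1 + 0.0486)/(1 + 0.0820) − 1 = -3.0869%
Difference (ex-post − ex-ante) = -3.2780% → -3.28%.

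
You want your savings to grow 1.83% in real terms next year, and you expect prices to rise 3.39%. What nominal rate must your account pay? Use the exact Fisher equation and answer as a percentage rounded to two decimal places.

5.28%

(1 + i) = (1 + r)(1 + π) = 1.01830 × 1.03390 = 1.05282037
i = 1.05282037 − 1, so the required nominal rate is 5.28%.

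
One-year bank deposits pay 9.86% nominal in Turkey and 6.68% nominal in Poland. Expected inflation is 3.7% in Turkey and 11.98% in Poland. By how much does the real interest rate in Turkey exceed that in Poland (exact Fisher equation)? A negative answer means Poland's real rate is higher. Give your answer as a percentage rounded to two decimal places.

10.67%

Turkey: (1 + 0.0986)/(1 + 0.0370) − 1 = 5.9402%
Poland: (1 + 0.0668)/(1 + 0.1198) − 1 = -4.7330%
Differential = 5.9402% − (-4.7330%) = 10.6732% → 10.67%.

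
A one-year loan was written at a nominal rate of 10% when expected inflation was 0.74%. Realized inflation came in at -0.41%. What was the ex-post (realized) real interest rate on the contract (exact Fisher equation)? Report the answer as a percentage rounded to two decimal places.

10.45%

Ex-post: (1 + 0.1000)/(1 − 0.0041) − 1 = 10.4529%
So the realized real rate is 10.45%.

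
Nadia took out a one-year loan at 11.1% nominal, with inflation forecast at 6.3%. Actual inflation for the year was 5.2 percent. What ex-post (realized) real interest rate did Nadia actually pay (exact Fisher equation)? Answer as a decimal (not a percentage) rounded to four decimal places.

0.0561

Ex-post: (1 + 0.1110)/(1 + 0.0520) − 1 = 5.6084%
So the realized real rate is 0.0561.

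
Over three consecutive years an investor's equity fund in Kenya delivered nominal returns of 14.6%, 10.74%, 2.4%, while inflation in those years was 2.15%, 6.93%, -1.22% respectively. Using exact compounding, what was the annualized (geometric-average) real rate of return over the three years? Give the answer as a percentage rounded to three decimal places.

Compound the nominal returns: 1.1460 × 1.1074 × 1.0240 = 1.299538330.
Compound inflation: 1.0215 × 1.0693 × 0.9878 = 1.078964013.
Deflate: 1.299538330 / 1.078964013 = 1.204431579.
Annualized real rate = 1.204431579^(1/3) − 1 = 6.39651% → 6.397%.

6.397%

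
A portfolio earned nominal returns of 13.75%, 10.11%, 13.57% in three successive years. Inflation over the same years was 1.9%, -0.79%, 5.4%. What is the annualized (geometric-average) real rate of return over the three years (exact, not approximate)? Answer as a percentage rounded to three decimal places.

10.109%

Nominal growth factor = 1.1375 × 1.1011 × 1.1357 = 1.42246567
Price-level growth factor = 1.0190 × 0.9921 × 1.0540 = 1.06554119
Real growth factor = 1.42246567 / 1.06554119 = 1.33497013
Annualized real rate = 1.33497013^(1/3) − 1 = 10.1093% → 10.109%.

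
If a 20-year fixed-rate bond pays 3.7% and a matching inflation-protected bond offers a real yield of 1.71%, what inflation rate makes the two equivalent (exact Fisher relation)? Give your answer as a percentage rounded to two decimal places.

1.96%

(1 + π) = (1 + i)/(1 + r) = 1.03700 / 1.01710 = 1.019565
Break-even inflation = 1.019565 − 1 → 1.96%.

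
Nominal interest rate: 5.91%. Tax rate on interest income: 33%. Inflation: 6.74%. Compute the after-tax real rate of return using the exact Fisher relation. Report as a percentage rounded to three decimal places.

After-tax nominal return = 5.91% × (1 − 0.33) = 3.9597%.
1 + r = 1.039597 / 1.06740 = 0.973953
After-tax real rate = 0.973953 − 1 → -2.605%.

-2.605%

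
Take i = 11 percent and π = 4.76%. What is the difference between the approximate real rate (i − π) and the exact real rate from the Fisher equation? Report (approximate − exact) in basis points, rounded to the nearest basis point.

28 basis points

Approximate: r ≈ 11.000% − 4.760% = 6.2400%
Exact: (1 + 0.1100)/(1 + 0.0476) − 1 = 5.9565%
Error = 6.2400% − 5.9565% = 0.2835% → 28 basis points.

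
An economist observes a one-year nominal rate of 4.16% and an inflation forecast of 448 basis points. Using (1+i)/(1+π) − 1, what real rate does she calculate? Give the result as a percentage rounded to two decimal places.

1 + r = 1.04160 / 1.04480 = 0.996937
r = 0.996937 − 1 = -0.3063%, i.e. -0.31%.

-0.31%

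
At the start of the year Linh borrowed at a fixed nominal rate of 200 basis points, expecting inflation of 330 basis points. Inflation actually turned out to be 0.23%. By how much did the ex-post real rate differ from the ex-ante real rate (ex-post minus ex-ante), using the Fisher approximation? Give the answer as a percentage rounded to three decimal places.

3.070%

Ex-ante: 2% − 3.3% = -1.300%
Ex-post: 2% − 0.23% = 1.770%
Difference (ex-post − ex-ante) = 3.0700% → 3.070%.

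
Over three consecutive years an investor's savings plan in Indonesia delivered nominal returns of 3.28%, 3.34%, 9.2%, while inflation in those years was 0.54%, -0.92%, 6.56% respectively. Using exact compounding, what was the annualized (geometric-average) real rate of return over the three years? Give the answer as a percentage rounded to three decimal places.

Compound the nominal returns: 1.0328 × 1.0334 × 1.0920 = 1.16548671.
Compound inflation: 1.0054 × 0.9908 × 1.0656 = 1.06149778.
Deflate: 1.16548671 / 1.06149778 = 1.09796434.
Annualized real rate = 1.09796434^(1/3) − 1 = 3.1643% → 3.164%.

3.164%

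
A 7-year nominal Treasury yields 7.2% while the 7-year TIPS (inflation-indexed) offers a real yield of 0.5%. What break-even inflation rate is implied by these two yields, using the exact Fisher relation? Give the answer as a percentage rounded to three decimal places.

(1 + π) = (1 + i)/(1 + r) = 1.07200 / 1.00500 = 1.066667
Break-even inflation = 1.066667 − 1 → 6.667%.

6.667%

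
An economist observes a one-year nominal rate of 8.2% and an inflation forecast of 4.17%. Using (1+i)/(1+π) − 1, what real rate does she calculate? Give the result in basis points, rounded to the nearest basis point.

387 basis points

By the Fisher relation, 1 + r = (1 + i)/(1 + π).
1 + r = 1.08200 / 1.04170 = 1.038687
r = 1.038687 − 1 = 3.8687%, i.e. 387 basis points.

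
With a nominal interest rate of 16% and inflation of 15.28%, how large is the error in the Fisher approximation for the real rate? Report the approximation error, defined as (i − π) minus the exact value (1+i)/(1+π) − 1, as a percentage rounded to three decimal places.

0.095%

Approximate: r ≈ 16.000% − 15.280% = 0.7200%
Exact: (1 + 0.1600)/(1 + 0.1528) − 1 = 0.6246%
Error = 0.7200% − 0.6246% = 0.0954% → 0.095%.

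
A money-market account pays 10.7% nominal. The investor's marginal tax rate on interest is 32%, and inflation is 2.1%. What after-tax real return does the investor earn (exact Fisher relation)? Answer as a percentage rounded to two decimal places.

5.07%

After-tax nominal return = 10.7% × (1 − 0.32) = 7.2760%.
1 + r = 1.07276 / 1.02100 = 1.050695
After-tax real rate = 1.050695 − 1 → 5.07%.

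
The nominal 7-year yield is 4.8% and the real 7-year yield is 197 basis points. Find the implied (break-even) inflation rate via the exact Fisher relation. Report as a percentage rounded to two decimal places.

(1 + π) = (1 + i)/(1 + r) = 1.04800 / 1.01970 = 1.027753
Break-even inflation = 1.027753 − 1 → 2.78%.

2.78%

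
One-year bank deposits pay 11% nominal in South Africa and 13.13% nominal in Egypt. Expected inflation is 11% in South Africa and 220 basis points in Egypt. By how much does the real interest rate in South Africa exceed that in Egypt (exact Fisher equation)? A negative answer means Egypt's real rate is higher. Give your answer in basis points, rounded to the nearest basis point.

-1069 basis points

South Africa: (1 + 0.1100)/(1 + 0.1100) − 1 = 0.0000%
Egypt: (1 + 0.1313)/(1 + 0.0220) − 1 = 10.6947%
Differential = 0.0000% − 10.6947% = -10.6947% → -1069 basis points.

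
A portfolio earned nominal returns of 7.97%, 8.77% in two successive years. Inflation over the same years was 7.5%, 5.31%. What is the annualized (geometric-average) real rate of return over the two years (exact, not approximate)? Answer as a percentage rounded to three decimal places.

1.851%

Nominal growth factor = 1.0797 × 1.0877 = 1.17438969
Price-level growth factor = 1.0750 × 1.0531 = 1.13208250
Real growth factor = 1.17438969 / 1.13208250 = 1.03737112
Annualized real rate = 1.03737112^(1/2) − 1 = 1.8514% → 1.851%.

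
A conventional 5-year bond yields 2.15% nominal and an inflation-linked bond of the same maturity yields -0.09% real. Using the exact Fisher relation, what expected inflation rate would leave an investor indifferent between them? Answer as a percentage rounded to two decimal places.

2.24%

(1 + π) = (1 + i)/(1 + r) = 1.02150 / 0.99910 = 1.022420
Break-even inflation = 1.022420 − 1 → 2.24%.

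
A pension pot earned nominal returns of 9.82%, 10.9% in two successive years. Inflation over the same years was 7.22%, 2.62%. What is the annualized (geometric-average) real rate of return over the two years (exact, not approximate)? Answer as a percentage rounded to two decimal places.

5.21%

Nominal growth factor = 1.0982 × 1.1090 = 1.21790380
Price-level growth factor = 1.0722 × 1.0262 = 1.10029164
Real growth factor = 1.21790380 / 1.10029164 = 1.10689181
Annualized real rate = 1.10689181^(1/2) − 1 = 5.2089% → 5.21%.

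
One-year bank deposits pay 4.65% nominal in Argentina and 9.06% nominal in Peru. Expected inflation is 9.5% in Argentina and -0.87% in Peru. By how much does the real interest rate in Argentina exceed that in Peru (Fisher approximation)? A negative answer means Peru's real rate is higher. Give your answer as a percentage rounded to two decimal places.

-14.78%

Argentina: 4.65% − 9.5% = -4.850%
Peru: 9.06% − (-0.87%) = 9.930%
Differential = -14.780% → -14.78%.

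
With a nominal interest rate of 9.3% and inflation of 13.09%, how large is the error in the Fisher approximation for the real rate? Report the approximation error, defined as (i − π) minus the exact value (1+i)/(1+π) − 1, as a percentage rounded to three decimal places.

Approximate: r ≈ 9.300% − 13.090% = -3.7900%
Exact: (1 + 0.0930)/(1 + 0.1309) − 1 = -3.3513%
Error = -3.7900% − (-3.3513%) = -0.4387% → -0.439%.

-0.439%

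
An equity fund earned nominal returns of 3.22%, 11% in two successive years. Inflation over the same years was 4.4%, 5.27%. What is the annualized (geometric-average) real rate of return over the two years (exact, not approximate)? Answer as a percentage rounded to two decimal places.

Nominal growth factor = 1.0322 × 1.1100 = 1.14574200
Price-level growth factor = 1.0440 × 1.0527 = 1.09901880
Real growth factor = 1.14574200 / 1.09901880 = 1.04251356
Annualized real rate = 1.04251356^(1/2) − 1 = 2.1036% → 2.10%.

2.10%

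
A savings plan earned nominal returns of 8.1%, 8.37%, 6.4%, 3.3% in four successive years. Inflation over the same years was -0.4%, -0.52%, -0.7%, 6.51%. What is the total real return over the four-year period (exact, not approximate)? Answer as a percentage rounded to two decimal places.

22.87%

Nominal growth factor = 1.0810 × 1.0837 × 1.0640 × 1.0330 = 1.287587
Price-level growth factor = 0.9960 × 0.9948 × 0.9930 × 1.0651 = 1.047936
Real growth factor = 1.287587 / 1.047936 = 1.228689
Total real return = 1.228689 − 1 → 22.87%.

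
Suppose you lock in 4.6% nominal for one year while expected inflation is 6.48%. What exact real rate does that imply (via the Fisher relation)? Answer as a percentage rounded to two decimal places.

By the Fisher relation, 1 + r = (1 + i)/(1 + π).
1 + r = 1.04600 / 1.06480 = 0.982344
r = 0.982344 − 1 = -1.7656%, i.e. -1.77%.

-1.77%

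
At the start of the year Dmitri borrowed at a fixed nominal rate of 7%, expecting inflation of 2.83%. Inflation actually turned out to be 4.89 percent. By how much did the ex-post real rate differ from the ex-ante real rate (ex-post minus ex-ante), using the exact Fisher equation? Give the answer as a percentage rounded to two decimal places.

-2.04%

Ex-ante: (1 + 0.0700)/(1 + 0.0283) − 1 = 4.0552%
Ex-post: (1 + 0.0700)/(1 + 0.0489) − 1 = 2.0116%
Difference (ex-post − ex-ante) = -2.0436% → -2.04%.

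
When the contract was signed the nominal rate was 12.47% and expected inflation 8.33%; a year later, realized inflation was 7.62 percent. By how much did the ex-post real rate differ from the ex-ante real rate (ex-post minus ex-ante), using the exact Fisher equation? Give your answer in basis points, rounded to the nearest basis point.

68 basis points

Ex-ante: (1 + 0.1247)/(1 + 0.0833) − 1 = 3.8217%
Ex-post: (1 + 0.1247)/(1 + 0.0762) − 1 = 4.5066%
Difference (ex-post − ex-ante) = 0.6849% → 68 basis points.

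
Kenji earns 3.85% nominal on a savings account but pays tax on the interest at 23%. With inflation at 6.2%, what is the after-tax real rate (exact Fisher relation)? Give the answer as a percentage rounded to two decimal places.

After-tax nominal return = 3.85% × (1 − 0.23) = 2.9645%.
1 + r = 1.029645 / 1.06200 = 0.969534
After-tax real rate = 0.969534 − 1 → -3.05%.

-3.05%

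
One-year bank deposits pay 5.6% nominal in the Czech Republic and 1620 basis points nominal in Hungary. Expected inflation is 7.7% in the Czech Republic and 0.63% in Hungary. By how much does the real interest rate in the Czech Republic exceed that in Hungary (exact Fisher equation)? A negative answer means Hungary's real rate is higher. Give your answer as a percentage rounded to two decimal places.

The Czech Republic: (1 + 0.0560)/(1 + 0.0770) − 1 = -1.9499%
Hungary: (1 + 0.1620)/(1 + 0.0063) − 1 = 15.4725%
Differential = -1.9499% − 15.4725% = -17.4224% → -17.42%.

-17.42%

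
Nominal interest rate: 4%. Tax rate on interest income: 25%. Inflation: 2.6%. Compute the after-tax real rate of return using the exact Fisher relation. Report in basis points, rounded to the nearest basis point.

39 basis points

After-tax nominal return = 4% × (1 − 0.25) = 3.0000%.
1 + r = 1.03000 / 1.02600 = 1.003899
After-tax real rate = 1.003899 − 1 → 39 basis points.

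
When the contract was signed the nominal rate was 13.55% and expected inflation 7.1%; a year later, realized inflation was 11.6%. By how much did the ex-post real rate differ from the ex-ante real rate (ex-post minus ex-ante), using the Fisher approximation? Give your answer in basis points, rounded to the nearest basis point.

Ex-ante: 13.55% − 7.1% = 6.450%
Ex-post: 13.55% − 11.6% = 1.950%
Difference (ex-post − ex-ante) = -4.5000% → -450 basis points.

-450 basis points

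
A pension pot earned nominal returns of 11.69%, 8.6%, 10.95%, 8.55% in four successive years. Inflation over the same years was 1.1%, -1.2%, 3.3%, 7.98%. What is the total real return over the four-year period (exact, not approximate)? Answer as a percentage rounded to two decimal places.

31.11%

Compound the nominal returns: 1.1169 × 1.0860 × 1.1095 × 1.0855 = 1.460835.
Compound inflation: 1.0110 × 0.9880 × 1.0330 × 1.0798 = 1.114171.
Deflate: 1.460835 / 1.114171 = 1.311141.
Total real return = 1.311141 − 1 → 31.11%.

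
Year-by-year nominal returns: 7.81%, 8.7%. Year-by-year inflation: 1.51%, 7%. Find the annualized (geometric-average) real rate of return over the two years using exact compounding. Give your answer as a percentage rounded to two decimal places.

3.87%

Nominal growth factor = 1.0781 × 1.0870 = 1.17189470
Price-level growth factor = 1.0151 × 1.0700 = 1.08615700
Real growth factor = 1.17189470 / 1.08615700 = 1.07893675
Annualized real rate = 1.07893675^(1/2) − 1 = 3.8719% → 3.87%.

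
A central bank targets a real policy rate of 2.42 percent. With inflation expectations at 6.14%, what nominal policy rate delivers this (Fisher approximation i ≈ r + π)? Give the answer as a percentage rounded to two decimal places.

i ≈ r + π = 2.42% + 6.14% = 8.56%.

8.56%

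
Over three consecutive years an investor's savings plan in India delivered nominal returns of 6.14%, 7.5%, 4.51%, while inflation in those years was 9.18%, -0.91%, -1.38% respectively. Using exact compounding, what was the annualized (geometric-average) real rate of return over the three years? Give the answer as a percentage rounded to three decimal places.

3.777%

Nominal growth factor = 1.0614 × 1.0750 × 1.0451 = 1.19246433
Price-level growth factor = 1.0918 × 0.9909 × 0.9862 = 1.06693489
Real growth factor = 1.19246433 / 1.06693489 = 1.11765426
Annualized real rate = 1.11765426^(1/3) − 1 = 3.7773% → 3.777%.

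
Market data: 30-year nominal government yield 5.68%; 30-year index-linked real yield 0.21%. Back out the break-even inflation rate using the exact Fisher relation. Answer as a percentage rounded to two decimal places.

5.46%

(1 + π) = (1 + i)/(1 + r) = 1.05680 / 1.00210 = 1.054585
Break-even inflation = 1.054585 − 1 → 5.46%.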